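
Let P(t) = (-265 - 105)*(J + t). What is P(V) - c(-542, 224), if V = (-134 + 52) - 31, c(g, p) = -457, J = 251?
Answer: -50603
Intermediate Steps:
V = -113 (V = -82 - 31 = -113)
P(t) = -92870 - 370*t (P(t) = (-265 - 105)*(251 + t) = -370*(251 + t) = -92870 - 370*t)
P(V) - c(-542, 224) = (-92870 - 370*(-113)) - 1*(-457) = (-92870 + 41810) + 457 = -51060 + 457 = -50603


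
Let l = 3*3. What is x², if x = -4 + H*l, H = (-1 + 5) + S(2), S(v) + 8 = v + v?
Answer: 16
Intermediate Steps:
S(v) = -8 + 2*v (S(v) = -8 + (v + v) = -8 + 2*v)
l = 9
H = 0 (H = (-1 + 5) + (-8 + 2*2) = 4 + (-8 + 4) = 4 - 4 = 0)
x = -4 (x = -4 + 0*9 = -4 + 0 = -4)
x² = (-4)² = 16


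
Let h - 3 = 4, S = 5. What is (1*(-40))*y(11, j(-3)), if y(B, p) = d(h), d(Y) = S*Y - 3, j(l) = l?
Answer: -1280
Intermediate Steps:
h = 7 (h = 3 + 4 = 7)
d(Y) = -3 + 5*Y (d(Y) = 5*Y - 3 = -3 + 5*Y)
y(B, p) = 32 (y(B, p) = -3 + 5*7 = -3 + 35 = 32)
(1*(-40))*y(11, j(-3)) = (1*(-40))*32 = -40*32 = -1280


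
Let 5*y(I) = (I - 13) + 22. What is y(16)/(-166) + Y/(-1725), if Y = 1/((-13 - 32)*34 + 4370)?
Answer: -12247583/406617000 ≈ -0.030121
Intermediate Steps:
y(I) = 9/5 + I/5 (y(I) = ((I - 13) + 22)/5 = ((-13 + I) + 22)/5 = (9 + I)/5 = 9/5 + I/5)
Y = 1/2840 (Y = 1/(-45*34 + 4370) = 1/(-1530 + 4370) = 1/2840 ≈ 0.00035211)
y(16)/(-166) + Y/(-1725) = (9/5 + (⅕)*16)/(-166) + (1/2840)/(-1725) = (9/5 + 16/5)*(-1/166) + (1/2840)*(-1/1725) = 5*(-1/166) - 1/4899000 = -5/166 - 1/4899000 = -12247583/406617000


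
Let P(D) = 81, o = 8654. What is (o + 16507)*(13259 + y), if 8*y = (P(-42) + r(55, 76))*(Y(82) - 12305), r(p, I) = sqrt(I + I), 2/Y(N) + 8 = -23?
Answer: -694689800385/248 - 9597839577*sqrt(38)/124 ≈ -3.2783e+9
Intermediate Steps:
Y(N) = -2/31 (Y(N) = 2/(-8 - 23) = 2/(-31) = 2*(-1/31) = -2/31)
r(p, I) = sqrt(2)*sqrt(I) (r(p, I) = sqrt(2*I) = sqrt(2)*sqrt(I))
y = -30898017/248 - 381457*sqrt(38)/124 (y = ((81 + sqrt(2)*sqrt(76))*(-2/31 - 12305))/8 = ((81 + sqrt(2)*(2*sqrt(19)))*(-381457/31))/8 = ((81 + 2*sqrt(38))*(-381457/31))/8 = (-30898017/31 - 762914*sqrt(38)/31)/8 = -30898017/248 - 381457*sqrt(38)/124 ≈ -1.4355e+5)
(o + 16507)*(13259 + y) = (8654 + 16507)*(13259 + (-30898017/248 - 381457*sqrt(38)/124)) = 25161*(-27609785/248 - 381457*sqrt(38)/124) = -694689800385/248 - 9597839577*sqrt(38)/124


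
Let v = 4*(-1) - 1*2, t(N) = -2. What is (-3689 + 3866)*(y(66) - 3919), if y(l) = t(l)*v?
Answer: -691539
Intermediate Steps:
v = -6 (v = -4 - 2 = -6)
y(l) = 12 (y(l) = -2*(-6) = 12)
(-3689 + 3866)*(y(66) - 3919) = (-3689 + 3866)*(12 - 3919) = 177*(-3907) = -691539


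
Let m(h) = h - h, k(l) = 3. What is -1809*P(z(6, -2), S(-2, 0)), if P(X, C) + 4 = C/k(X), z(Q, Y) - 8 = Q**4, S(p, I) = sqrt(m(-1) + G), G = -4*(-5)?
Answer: 7236 - 1206*sqrt(5) ≈ 4539.3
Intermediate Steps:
G = 20
m(h) = 0
S(p, I) = 2*sqrt(5) (S(p, I) = sqrt(0 + 20) = sqrt(20) = 2*sqrt(5))
z(Q, Y) = 8 + Q**4
P(X, C) = -4 + C/3
-1809*P(z(6, -2), S(-2, 0)) = -1809*(-4 + (2*sqrt(5))/3) = -1809*(-4 + 2*sqrt(5)/3) = 7236 - 1206*sqrt(5)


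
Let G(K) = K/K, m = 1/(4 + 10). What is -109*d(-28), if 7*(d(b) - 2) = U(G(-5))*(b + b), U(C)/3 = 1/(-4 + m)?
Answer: -48614/55 ≈ -883.89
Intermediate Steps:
m = 1/14 ≈ 0.071429
G(K) = 1
U(C) = -42/55 (U(C) = 3/(-4 + 1/14) = 3/(-55/14) = 3*(-14/55) = -42/55)
d(b) = 2 - 12*b/55 (d(b) = 2 + (-42*(b + b)/55)/7 = 2 + (-84*b/55)/7 = 2 - 12*b/55)
-109*d(-28) = -109*(2 - 12/55*(-28)) = -109*(2 + 336/55) = -109*446/55 = -48614/55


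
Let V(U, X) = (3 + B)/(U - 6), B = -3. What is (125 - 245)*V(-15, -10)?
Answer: 0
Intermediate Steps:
V(U, X) = 0 (V(U, X) = (3 - 3)/(U - 6) = 0/(-6 + U) = 0)
(125 - 245)*V(-15, -10) = (125 - 245)*0 = -120*0 = 0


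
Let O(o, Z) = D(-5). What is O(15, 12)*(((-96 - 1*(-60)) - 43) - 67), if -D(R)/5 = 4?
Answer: 2920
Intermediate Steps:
D(R) = -20 (D(R) = -5*4 = -20)
O(o, Z) = -20
O(15, 12)*(((-96 - 1*(-60)) - 43) - 67) = -20*(((-96 - 1*(-60)) - 43) - 67) = -20*(((-96 + 60) - 43) - 67) = -20*((-36 - 43) - 67) = -20*(-79 - 67) = -20*(-146) = 2920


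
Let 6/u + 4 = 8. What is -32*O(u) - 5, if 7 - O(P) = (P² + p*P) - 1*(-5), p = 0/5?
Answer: 3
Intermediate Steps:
u = 3/2 (u = 6/(-4 + 8) = 6/4 = 6*(¼) = 3/2 ≈ 1.5000)
p = 0 (p = 0*(⅕) = 0)
O(P) = 2 - P² (O(P) = 7 - ((P² + 0*P) - 1*(-5)) = 7 - ((P² + 0) + 5) = 7 - (P² + 5) = 7 - (5 + P²) = 7 + (-5 - P²) = 2 - P²)
-32*O(u) - 5 = -32*(2 - (3/2)²) - 5 = -32*(2 - 1*9/4) - 5 = -32*(2 - 9/4) - 5 = -32*(-¼) - 5 = 8 - 5 = 3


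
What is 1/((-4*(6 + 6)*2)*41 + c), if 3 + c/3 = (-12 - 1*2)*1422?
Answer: -1/63669 ≈ -1.5706e-5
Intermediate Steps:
c = -59733 (c = -9 + 3*((-12 - 1*2)*1422) = -9 + 3*((-12 - 2)*1422) = -9 + 3*(-14*1422) = -9 + 3*(-19908) = -9 - 59724 = -59733)
1/((-4*(6 + 6)*2)*41 + c) = 1/((-4*(6 + 6)*2)*41 - 59733) = 1/((-4*12*2)*41 - 59733) = 1/(-48*2*41 - 59733) = 1/(-96*41 - 59733) = 1/(-3936 - 59733) = 1/(-63669) = -1/63669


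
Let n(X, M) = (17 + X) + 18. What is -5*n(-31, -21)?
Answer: -20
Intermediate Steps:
n(X, M) = 35 + X
-5*n(-31, -21) = -5*(35 - 31) = -5*4 = -20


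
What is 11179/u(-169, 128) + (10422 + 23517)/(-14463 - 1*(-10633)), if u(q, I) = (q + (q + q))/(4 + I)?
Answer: -1889620771/647270 ≈ -2919.4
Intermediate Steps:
u(q, I) = 3*q/(4 + I) (u(q, I) = (q + 2*q)/(4 + I) = (3*q)/(4 + I) = 3*q/(4 + I))
11179/u(-169, 128) + (10422 + 23517)/(-14463 - 1*(-10633)) = 11179/((3*(-169)/(4 + 128))) + (10422 + 23517)/(-14463 - 1*(-10633)) = 11179/((3*(-169)/132)) + 33939/(-14463 + 10633) = 11179/((3*(-169)*(1/132))) + 33939/(-3830) = 11179/(-169/44) + 33939*(-1/3830) = 11179*(-44/169) - 33939/3830 = -491876/169 - 33939/3830 = -1889620771/647270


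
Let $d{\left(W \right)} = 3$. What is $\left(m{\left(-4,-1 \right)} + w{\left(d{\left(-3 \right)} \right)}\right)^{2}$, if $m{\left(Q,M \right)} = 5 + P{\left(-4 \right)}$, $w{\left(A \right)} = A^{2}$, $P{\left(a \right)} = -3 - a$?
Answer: $225$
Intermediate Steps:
$m{\left(Q,M \right)} = 6$ ($m{\left(Q,M \right)} = 5 - -1 = 5 + \left(-3 + 4\right) = 5 + 1 = 6$)
$\left(m{\left(-4,-1 \right)} + w{\left(d{\left(-3 \right)} \right)}\right)^{2} = \left(6 + 3^{2}\right)^{2} = \left(6 + 9\right)^{2} = 15^{2} = 225$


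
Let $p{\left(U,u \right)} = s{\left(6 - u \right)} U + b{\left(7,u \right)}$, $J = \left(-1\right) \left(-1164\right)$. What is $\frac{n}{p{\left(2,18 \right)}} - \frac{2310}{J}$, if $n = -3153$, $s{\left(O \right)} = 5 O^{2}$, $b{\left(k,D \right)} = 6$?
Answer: $- \frac{97366}{23377} \approx -4.165$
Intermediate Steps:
$J = 1164$
$p{\left(U,u \right)} = 6 + 5 U \left(6 - u\right)^{2}$ ($p{\left(U,u \right)} = 5 \left(6 - u\right)^{2} U + 6 = 5 U \left(6 - u\right)^{2} + 6 = 6 + 5 U \left(6 - u\right)^{2}$)
$\frac{n}{p{\left(2,18 \right)}} - \frac{2310}{J} = - \frac{3153}{6 + 5 \cdot 2 \left(-6 + 18\right)^{2}} - \frac{2310}{1164} = - \frac{3153}{6 + 5 \cdot 2 \cdot 12^{2}} - \frac{385}{194} = - \frac{3153}{6 + 5 \cdot 2 \cdot 144} - \frac{385}{194} = - \frac{3153}{6 + 1440} - \frac{385}{194} = - \frac{3153}{1446} - \frac{385}{194} = \left(-3153\right) \frac{1}{1446} - \frac{385}{194} = - \frac{1051}{482} - \frac{385}{194} = - \frac{97366}{23377}$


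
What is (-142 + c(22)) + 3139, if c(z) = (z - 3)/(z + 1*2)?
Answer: 71947/24 ≈ 2997.8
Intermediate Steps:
c(z) = (-3 + z)/(2 + z) (c(z) = (-3 + z)/(z + 2) = (-3 + z)/(2 + z))
(-142 + c(22)) + 3139 = (-142 + (-3 + 22)/(2 + 22)) + 3139 = (-142 + 19/24) + 3139 = -3389/24 + 3139 = 71947/24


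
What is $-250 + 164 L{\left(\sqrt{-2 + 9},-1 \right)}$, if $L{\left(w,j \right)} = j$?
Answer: $-414$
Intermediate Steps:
$-250 + 164 L{\left(\sqrt{-2 + 9},-1 \right)} = -250 + 164 \left(-1\right) = -250 - 164 = -414$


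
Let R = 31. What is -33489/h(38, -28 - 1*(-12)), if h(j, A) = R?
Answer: -33489/31 ≈ -1080.3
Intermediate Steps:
h(j, A) = 31
-33489/h(38, -28 - 1*(-12)) = -33489/31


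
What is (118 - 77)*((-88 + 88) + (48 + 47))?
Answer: 3895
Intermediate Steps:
(118 - 77)*((-88 + 88) + (48 + 47)) = 41*(0 + 95) = 41*95 = 3895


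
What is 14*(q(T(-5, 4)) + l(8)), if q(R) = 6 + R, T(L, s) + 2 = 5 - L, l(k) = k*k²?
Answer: 7364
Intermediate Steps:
l(k) = k³
T(L, s) = 3 - L (T(L, s) = -2 + (5 - L) = 3 - L)
14*(q(T(-5, 4)) + l(8)) = 14*((6 + (3 - 1*(-5))) + 8³) = 14*((6 + (3 + 5)) + 512) = 14*((6 + 8) + 512) = 14*(14 + 512) = 14*526 = 7364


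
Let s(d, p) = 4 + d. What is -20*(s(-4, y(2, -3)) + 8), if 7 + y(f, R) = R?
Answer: -160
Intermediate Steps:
y(f, R) = -7 + R
-20*(s(-4, y(2, -3)) + 8) = -20*((4 - 4) + 8) = -20*(0 + 8) = -20*8 = -160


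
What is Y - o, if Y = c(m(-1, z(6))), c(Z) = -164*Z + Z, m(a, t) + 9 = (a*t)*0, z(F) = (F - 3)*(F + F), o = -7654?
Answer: 9121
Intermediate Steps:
z(F) = 2*F*(-3 + F) (z(F) = (-3 + F)*(2*F) = 2*F*(-3 + F))
m(a, t) = -9 (m(a, t) = -9 + (a*t)*0 = -9 + 0 = -9)
c(Z) = -163*Z
Y = 1467 (Y = -163*(-9) = 1467)
Y - o = 1467 - 1*(-7654) = 1467 + 7654 = 9121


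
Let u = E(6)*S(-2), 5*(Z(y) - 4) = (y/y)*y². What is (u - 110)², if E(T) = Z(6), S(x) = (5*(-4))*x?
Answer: 114244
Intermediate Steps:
S(x) = -20*x
Z(y) = 4 + y²/5 (Z(y) = 4 + ((y/y)*y²)/5 = 4 + (1*y²)/5 = 4 + y²/5)
E(T) = 56/5 (E(T) = 4 + (⅕)*6² = 4 + (⅕)*36 = 4 + 36/5 = 56/5)
u = 448 (u = 56*(-20*(-2))/5 = (56/5)*40 = 448)
(u - 110)² = (448 - 110)² = 338² = 114244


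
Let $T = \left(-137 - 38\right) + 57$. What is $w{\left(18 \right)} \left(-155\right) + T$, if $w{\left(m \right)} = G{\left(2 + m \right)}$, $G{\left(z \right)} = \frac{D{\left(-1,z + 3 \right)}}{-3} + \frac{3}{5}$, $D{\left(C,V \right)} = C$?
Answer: $- \frac{788}{3} \approx -262.67$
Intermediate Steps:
$G{\left(z \right)} = \frac{14}{15}$ ($G{\left(z \right)} = - \frac{1}{-3} + \frac{3}{5} = \left(-1\right) \left(- \frac{1}{3}\right) + 3 \cdot \frac{1}{5} = \frac{1}{3} + \frac{3}{5} = \frac{14}{15}$)
$w{\left(m \right)} = \frac{14}{15}$
$T = -118$ ($T = -175 + 57 = -118$)
$w{\left(18 \right)} \left(-155\right) + T = \frac{14}{15} \left(-155\right) - 118 = - \frac{434}{3} - 118 = - \frac{788}{3}$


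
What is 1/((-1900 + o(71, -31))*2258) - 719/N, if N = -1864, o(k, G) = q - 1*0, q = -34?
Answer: 784962751/2035008952 ≈ 0.38573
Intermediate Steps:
o(k, G) = -34 (o(k, G) = -34 - 1*0 = -34 + 0 = -34)
1/((-1900 + o(71, -31))*2258) - 719/N = 1/(-1900 - 34*2258) - 719/(-1864) = (1/2258)/(-1934) - 719*(-1/1864) = -1/1934*1/2258 + 719/1864 = -1/4366972 + 719/1864 = 784962751/2035008952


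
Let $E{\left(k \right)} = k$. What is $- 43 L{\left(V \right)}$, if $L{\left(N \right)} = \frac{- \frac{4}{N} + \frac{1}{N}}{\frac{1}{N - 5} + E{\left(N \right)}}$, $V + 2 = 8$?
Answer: $\frac{43}{14} \approx 3.0714$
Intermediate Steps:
$V = 6$ ($V = -2 + 8 = 6$)
$L{\left(N \right)} = - \frac{3}{N \left(N + \frac{1}{-5 + N}\right)}$ ($L{\left(N \right)} = \frac{- \frac{4}{N} + \frac{1}{N}}{\frac{1}{N - 5} + N} = \frac{\left(-3\right) \frac{1}{N}}{\frac{1}{-5 + N} + N} = \frac{\left(-3\right) \frac{1}{N}}{N + \frac{1}{-5 + N}} = - \frac{3}{N \left(N + \frac{1}{-5 + N}\right)}$)
$- 43 L{\left(V \right)} = - 43 \frac{3 \left(5 - 6\right)}{6 \left(1 + 6^{2} - 30\right)} = - 43 \cdot 3 \cdot \frac{1}{6} \frac{1}{1 + 36 - 30} \left(5 - 6\right) = - 43 \cdot 3 \cdot \frac{1}{6} \cdot \frac{1}{7} \left(-1\right) = \left(-43\right) \left(- \frac{1}{14}\right) = \frac{43}{14}$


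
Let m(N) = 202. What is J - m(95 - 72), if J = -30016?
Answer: -30218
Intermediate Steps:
J - m(95 - 72) = -30016 - 1*202 = -30016 - 202 = -30218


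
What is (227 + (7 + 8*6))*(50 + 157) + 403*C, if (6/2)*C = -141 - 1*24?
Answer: 36209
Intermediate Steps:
C = -55 (C = (-141 - 1*24)/3 = (-141 - 24)/3 = (1/3)*(-165) = -55)
(227 + (7 + 8*6))*(50 + 157) + 403*C = (227 + (7 + 8*6))*(50 + 157) + 403*(-55) = (227 + (7 + 48))*207 - 22165 = (227 + 55)*207 - 22165 = 282*207 - 22165 = 58374 - 22165 = 36209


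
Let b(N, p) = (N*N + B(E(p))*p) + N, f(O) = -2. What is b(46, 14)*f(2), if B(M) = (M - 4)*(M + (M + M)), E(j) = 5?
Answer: -4744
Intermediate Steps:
B(M) = 3*M*(-4 + M) (B(M) = (-4 + M)*(M + 2*M) = (-4 + M)*(3*M) = 3*M*(-4 + M))
b(N, p) = N + N**2 + 15*p (b(N, p) = (N*N + (3*5*(-4 + 5))*p) + N = (N**2 + (3*5*1)*p) + N = (N**2 + 15*p) + N = N + N**2 + 15*p)
b(46, 14)*f(2) = (46 + 46**2 + 15*14)*(-2) = (46 + 2116 + 210)*(-2) = 2372*(-2) = -4744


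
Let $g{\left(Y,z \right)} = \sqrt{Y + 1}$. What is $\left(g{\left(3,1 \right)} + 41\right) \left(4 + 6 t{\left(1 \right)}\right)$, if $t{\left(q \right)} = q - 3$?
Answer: $-344$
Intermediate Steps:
$t{\left(q \right)} = -3 + q$
$g{\left(Y,z \right)} = \sqrt{1 + Y}$
$\left(g{\left(3,1 \right)} + 41\right) \left(4 + 6 t{\left(1 \right)}\right) = \left(\sqrt{1 + 3} + 41\right) \left(4 + 6 \left(-3 + 1\right)\right) = \left(\sqrt{4} + 41\right) \left(4 + 6 \left(-2\right)\right) = \left(2 + 41\right) \left(4 - 12\right) = 43 \left(-8\right) = -344$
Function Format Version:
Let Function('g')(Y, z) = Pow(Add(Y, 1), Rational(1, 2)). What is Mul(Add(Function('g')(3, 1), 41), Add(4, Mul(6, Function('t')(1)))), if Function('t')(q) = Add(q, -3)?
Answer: -344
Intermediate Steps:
Function('t')(q) = Add(-3, q)
Function('g')(Y, z) = Pow(Add(1, Y), Rational(1, 2))
Mul(Add(Function('g')(3, 1), 41), Add(4, Mul(6, Function('t')(1)))) = Mul(Add(Pow(Add(1, 3), Rational(1, 2)), 41), Add(4, Mul(6, Add(-3, 1)))) = Mul(Add(Pow(4, Rational(1, 2)), 41), Add(4, Mul(6, -2))) = Mul(Add(2, 41), Add(4, -12)) = Mul(43, -8) = -344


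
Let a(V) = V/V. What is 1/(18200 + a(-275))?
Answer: 1/18201 ≈ 5.4942e-5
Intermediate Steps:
a(V) = 1
1/(18200 + a(-275)) = 1/(18200 + 1) = 1/18201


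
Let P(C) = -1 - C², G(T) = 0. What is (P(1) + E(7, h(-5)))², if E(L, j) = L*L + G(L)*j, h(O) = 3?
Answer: 2209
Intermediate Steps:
E(L, j) = L² (E(L, j) = L*L + 0*j = L² + 0 = L²)
(P(1) + E(7, h(-5)))² = ((-1 - 1*1²) + 7²)² = ((-1 - 1*1) + 49)² = ((-1 - 1) + 49)² = (-2 + 49)² = 47² = 2209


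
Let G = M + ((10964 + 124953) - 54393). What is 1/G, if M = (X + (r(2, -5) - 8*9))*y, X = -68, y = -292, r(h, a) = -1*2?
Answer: 1/122988 ≈ 8.1309e-6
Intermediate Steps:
r(h, a) = -2
M = 41464 (M = (-68 + (-2 - 8*9))*(-292) = (-68 + (-2 - 72))*(-292) = (-68 - 74)*(-292) = -142*(-292) = 41464)
G = 122988 (G = 41464 + ((10964 + 124953) - 54393) = 41464 + (135917 - 54393) = 41464 + 81524 = 122988)
1/G = 1/122988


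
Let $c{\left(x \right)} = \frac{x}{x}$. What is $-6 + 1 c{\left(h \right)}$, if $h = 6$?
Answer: $-5$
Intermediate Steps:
$c{\left(x \right)} = 1$
$-6 + 1 c{\left(h \right)} = -6 + 1 \cdot 1 = -6 + 1 = -5$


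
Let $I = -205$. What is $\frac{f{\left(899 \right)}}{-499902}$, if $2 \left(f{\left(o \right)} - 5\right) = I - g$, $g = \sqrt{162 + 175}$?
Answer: $\frac{5}{25636} + \frac{\sqrt{337}}{999804} \approx 0.0002134$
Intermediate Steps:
$g = \sqrt{337} \approx 18.358$
$f{\left(o \right)} = - \frac{195}{2} - \frac{\sqrt{337}}{2}$ ($f{\left(o \right)} = 5 + \frac{-205 - \sqrt{337}}{2} = 5 - \left(\frac{205}{2} + \frac{\sqrt{337}}{2}\right) = - \frac{195}{2} - \frac{\sqrt{337}}{2}$)
$\frac{f{\left(899 \right)}}{-499902} = \frac{- \frac{195}{2} - \frac{\sqrt{337}}{2}}{-499902} = \left(- \frac{195}{2} - \frac{\sqrt{337}}{2}\right) \left(- \frac{1}{499902}\right) = \frac{5}{25636} + \frac{\sqrt{337}}{999804}$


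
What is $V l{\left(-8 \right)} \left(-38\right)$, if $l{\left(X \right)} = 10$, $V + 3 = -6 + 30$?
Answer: $-7980$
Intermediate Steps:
$V = 21$ ($V = -3 + \left(-6 + 30\right) = -3 + 24 = 21$)
$V l{\left(-8 \right)} \left(-38\right) = 21 \cdot 10 \left(-38\right) = 210 \left(-38\right) = -7980$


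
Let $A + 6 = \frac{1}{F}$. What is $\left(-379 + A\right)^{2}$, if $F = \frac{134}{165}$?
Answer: $\frac{2644530625}{17956} \approx 1.4728 \cdot 10^{5}$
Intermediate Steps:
$F = \frac{134}{165}$ ($F = 134 \cdot \frac{1}{165} = \frac{134}{165} \approx 0.81212$)
$A = - \frac{639}{134}$ ($A = -6 + \frac{1}{\frac{134}{165}} = -6 + \frac{165}{134} = - \frac{639}{134} \approx -4.7687$)
$\left(-379 + A\right)^{2} = \left(-379 - \frac{639}{134}\right)^{2} = \left(- \frac{51425}{134}\right)^{2} = \frac{2644530625}{17956}$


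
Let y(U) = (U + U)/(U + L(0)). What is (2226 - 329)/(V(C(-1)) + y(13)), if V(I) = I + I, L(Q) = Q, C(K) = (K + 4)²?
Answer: 1897/20 ≈ 94.850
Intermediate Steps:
C(K) = (4 + K)²
V(I) = 2*I
y(U) = 2 (y(U) = (U + U)/(U + 0) = (2*U)/U = 2)
(2226 - 329)/(V(C(-1)) + y(13)) = (2226 - 329)/(2*(4 - 1)² + 2) = 1897/(2*3² + 2) = 1897/(2*9 + 2) = 1897/(18 + 2) = 1897/20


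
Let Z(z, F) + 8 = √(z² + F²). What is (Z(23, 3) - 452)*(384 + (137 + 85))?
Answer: -278760 + 606*√538 ≈ -2.6470e+5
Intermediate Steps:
Z(z, F) = -8 + √(F² + z²) (Z(z, F) = -8 + √(z² + F²) = -8 + √(F² + z²))
(Z(23, 3) - 452)*(384 + (137 + 85)) = ((-8 + √(3² + 23²)) - 452)*(384 + (137 + 85)) = ((-8 + √(9 + 529)) - 452)*(384 + 222) = ((-8 + √538) - 452)*606 = (-460 + √538)*606 = -278760 + 606*√538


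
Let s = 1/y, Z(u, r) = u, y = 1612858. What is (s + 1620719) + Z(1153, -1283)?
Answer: 2615849230177/1612858 ≈ 1.6219e+6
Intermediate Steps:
s = 1/1612858 ≈ 6.2002e-7
(s + 1620719) + Z(1153, -1283) = (1/1612858 + 1620719) + 1153 = 2613989604903/1612858 + 1153 = 2615849230177/1612858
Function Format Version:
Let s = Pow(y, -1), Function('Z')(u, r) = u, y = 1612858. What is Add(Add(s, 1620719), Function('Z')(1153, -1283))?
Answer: Rational(2615849230177, 1612858) ≈ 1.6219e+6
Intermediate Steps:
s = Rational(1, 1612858) (s = Pow(1612858, -1) = Rational(1, 1612858) ≈ 6.2002e-7)
Add(Add(s, 1620719), Function('Z')(1153, -1283)) = Add(Add(Rational(1, 1612858), 1620719), 1153) = Add(Rational(2613989604903, 1612858), 1153) = Rational(2615849230177, 1612858)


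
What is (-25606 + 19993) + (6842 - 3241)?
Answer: -2012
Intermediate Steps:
(-25606 + 19993) + (6842 - 3241) = -5613 + 3601 = -2012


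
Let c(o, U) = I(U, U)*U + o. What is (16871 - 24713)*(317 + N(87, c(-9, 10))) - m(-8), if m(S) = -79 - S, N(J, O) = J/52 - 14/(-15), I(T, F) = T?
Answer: -325816721/130 ≈ -2.5063e+6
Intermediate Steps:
c(o, U) = o + U² (c(o, U) = U*U + o = U² + o = o + U²)
N(J, O) = 14/15 + J/52 (N(J, O) = J*(1/52) - 14*(-1/15) = J/52 + 14/15 = 14/15 + J/52)
(16871 - 24713)*(317 + N(87, c(-9, 10))) - m(-8) = (16871 - 24713)*(317 + (14/15 + (1/52)*87)) - (-79 - 1*(-8)) = -7842*(317 + (14/15 + 87/52)) - (-79 + 8) = -7842*(317 + 2033/780) - 1*(-71) = -7842*249293/780 + 71 = -325825951/130 + 71 = -325816721/130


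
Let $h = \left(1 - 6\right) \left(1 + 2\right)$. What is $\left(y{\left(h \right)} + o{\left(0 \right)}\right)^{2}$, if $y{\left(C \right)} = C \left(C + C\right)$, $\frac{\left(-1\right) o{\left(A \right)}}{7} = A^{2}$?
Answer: $202500$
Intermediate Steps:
$o{\left(A \right)} = - 7 A^{2}$
$h = -15$ ($h = \left(1 - 6\right) 3 = \left(-5\right) 3 = -15$)
$y{\left(C \right)} = 2 C^{2}$ ($y{\left(C \right)} = C 2 C = 2 C^{2}$)
$\left(y{\left(h \right)} + o{\left(0 \right)}\right)^{2} = \left(2 \left(-15\right)^{2} - 7 \cdot 0^{2}\right)^{2} = \left(2 \cdot 225 - 0\right)^{2} = \left(450 + 0\right)^{2} = 450^{2} = 202500$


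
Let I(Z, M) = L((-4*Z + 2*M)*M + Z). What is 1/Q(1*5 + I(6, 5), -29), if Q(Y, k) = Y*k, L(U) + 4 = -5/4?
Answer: 4/29 ≈ 0.13793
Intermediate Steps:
L(U) = -21/4 (L(U) = -4 - 5/4 = -21/4)
I(Z, M) = -21/4
1/Q(1*5 + I(6, 5), -29) = 1/((1*5 - 21/4)*(-29)) = 1/((5 - 21/4)*(-29)) = 1/(-¼*(-29)) = 1/(29/4) = 4/29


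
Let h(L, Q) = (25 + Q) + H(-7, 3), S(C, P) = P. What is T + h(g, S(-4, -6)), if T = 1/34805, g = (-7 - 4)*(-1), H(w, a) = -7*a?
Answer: -69609/34805 ≈ -2.0000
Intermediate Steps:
g = 11 (g = -11*(-1) = 11)
h(L, Q) = 4 + Q (h(L, Q) = (25 + Q) - 7*3 = (25 + Q) - 21 = 4 + Q)
T = 1/34805 ≈ 2.8732e-5
T + h(g, S(-4, -6)) = 1/34805 + (4 - 6) = 1/34805 - 2 = -69609/34805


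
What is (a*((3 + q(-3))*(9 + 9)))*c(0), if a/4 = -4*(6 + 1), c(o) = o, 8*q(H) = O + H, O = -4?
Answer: 0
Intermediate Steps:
q(H) = -½ + H/8 (q(H) = (-4 + H)/8 = -½ + H/8)
a = -112 (a = 4*(-4*(6 + 1)) = 4*(-4*7) = 4*(-28) = -112)
(a*((3 + q(-3))*(9 + 9)))*c(0) = -112*(3 + (-½ + (⅛)*(-3)))*(9 + 9)*0 = -112*(3 + (-½ - 3/8))*18*0 = -112*(3 - 7/8)*18*0 = -238*18*0 = -112*153/4*0 = -4284*0 = 0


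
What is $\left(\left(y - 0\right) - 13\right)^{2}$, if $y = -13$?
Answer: $676$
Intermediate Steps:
$\left(\left(y - 0\right) - 13\right)^{2} = \left(\left(-13 - 0\right) - 13\right)^{2} = \left(\left(-13 + 0\right) - 13\right)^{2} = \left(-13 - 13\right)^{2} = \left(-26\right)^{2} = 676$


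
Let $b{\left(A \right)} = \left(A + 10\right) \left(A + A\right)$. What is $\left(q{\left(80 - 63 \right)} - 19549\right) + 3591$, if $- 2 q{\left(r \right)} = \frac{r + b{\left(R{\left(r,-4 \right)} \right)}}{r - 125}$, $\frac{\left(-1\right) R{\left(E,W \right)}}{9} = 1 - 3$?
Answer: $- \frac{3445903}{216} \approx -15953.0$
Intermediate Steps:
$R{\left(E,W \right)} = 18$ ($R{\left(E,W \right)} = - 9 \left(1 - 3\right) = \left(-9\right) \left(-2\right) = 18$)
$b{\left(A \right)} = 2 A \left(10 + A\right)$ ($b{\left(A \right)} = \left(10 + A\right) 2 A = 2 A \left(10 + A\right)$)
$q{\left(r \right)} = - \frac{1008 + r}{2 \left(-125 + r\right)}$ ($q{\left(r \right)} = - \frac{\left(r + 2 \cdot 18 \left(10 + 18\right)\right) \frac{1}{r - 125}}{2} = - \frac{\left(r + 2 \cdot 18 \cdot 28\right) \frac{1}{-125 + r}}{2} = - \frac{\left(r + 1008\right) \frac{1}{-125 + r}}{2} = - \frac{\left(1008 + r\right) \frac{1}{-125 + r}}{2} = - \frac{\frac{1}{-125 + r} \left(1008 + r\right)}{2} = - \frac{1008 + r}{2 \left(-125 + r\right)}$)
$\left(q{\left(80 - 63 \right)} - 19549\right) + 3591 = \left(\frac{-1008 - \left(80 - 63\right)}{2 \left(-125 + \left(80 - 63\right)\right)} - 19549\right) + 3591 = \left(\frac{-1008 - 17}{2 \left(-125 + 17\right)} - 19549\right) + 3591 = \left(\frac{-1008 - 17}{2 \left(-108\right)} - 19549\right) + 3591 = \left(\frac{1}{2} \left(- \frac{1}{108}\right) \left(-1025\right) - 19549\right) + 3591 = \left(\frac{1025}{216} - 19549\right) + 3591 = - \frac{4221559}{216} + 3591 = - \frac{3445903}{216}$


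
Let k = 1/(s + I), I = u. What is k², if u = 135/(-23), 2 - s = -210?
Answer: 529/22477081 ≈ 2.3535e-5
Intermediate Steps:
s = 212 (s = 2 - 1*(-210) = 2 + 210 = 212)
u = -135/23 (u = 135*(-1/23) = -135/23 ≈ -5.8696)
I = -135/23 ≈ -5.8696
k = 23/4741 (k = 1/(212 - 135/23) = 1/(4741/23) = 23/4741 ≈ 0.0048513)
k² = (23/4741)² = 529/22477081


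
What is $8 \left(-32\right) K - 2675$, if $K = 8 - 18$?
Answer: $-115$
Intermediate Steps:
$K = -10$
$8 \left(-32\right) K - 2675 = 8 \left(-32\right) \left(-10\right) - 2675 = \left(-256\right) \left(-10\right) - 2675 = 2560 - 2675 = -115$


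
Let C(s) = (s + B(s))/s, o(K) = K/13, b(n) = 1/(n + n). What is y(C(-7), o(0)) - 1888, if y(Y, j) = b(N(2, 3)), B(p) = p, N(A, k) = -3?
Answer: -11329/6 ≈ -1888.2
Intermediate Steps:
b(n) = 1/(2*n)
o(K) = K/13 (o(K) = K*(1/13) = K/13)
C(s) = 2 (C(s) = (s + s)/s = (2*s)/s = 2)
y(Y, j) = -⅙ (y(Y, j) = (½)/(-3) = (½)*(-⅓) = -⅙)
y(C(-7), o(0)) - 1888 = -⅙ - 1888 = -11329/6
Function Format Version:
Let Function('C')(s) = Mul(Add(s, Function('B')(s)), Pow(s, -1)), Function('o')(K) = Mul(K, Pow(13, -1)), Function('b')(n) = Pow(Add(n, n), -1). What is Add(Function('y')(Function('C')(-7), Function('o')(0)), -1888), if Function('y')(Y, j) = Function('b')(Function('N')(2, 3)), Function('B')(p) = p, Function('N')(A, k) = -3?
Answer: Rational(-11329, 6) ≈ -1888.2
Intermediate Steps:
Function('b')(n) = Mul(Rational(1, 2), Pow(n, -1)) (Function('b')(n) = Pow(Mul(2, n), -1) = Mul(Rational(1, 2), Pow(n, -1)))
Function('o')(K) = Mul(Rational(1, 13), K) (Function('o')(K) = Mul(K, Rational(1, 13)) = Mul(Rational(1, 13), K))
Function('C')(s) = 2 (Function('C')(s) = Mul(Add(s, s), Pow(s, -1)) = Mul(Mul(2, s), Pow(s, -1)) = 2)
Function('y')(Y, j) = Rational(-1, 6) (Function('y')(Y, j) = Mul(Rational(1, 2), Pow(-3, -1)) = Mul(Rational(1, 2), Rational(-1, 3)) = Rational(-1, 6))
Add(Function('y')(Function('C')(-7), Function('o')(0)), -1888) = Add(Rational(-1, 6), -1888) = Rational(-11329, 6)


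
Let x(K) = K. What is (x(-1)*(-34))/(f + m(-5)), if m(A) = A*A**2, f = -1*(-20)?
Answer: -34/105 ≈ -0.32381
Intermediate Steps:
f = 20
m(A) = A**3
(x(-1)*(-34))/(f + m(-5)) = (-1*(-34))/(20 + (-5)**3) = 34/(20 - 125) = 34/(-105) = 34*(-1/105) = -34/105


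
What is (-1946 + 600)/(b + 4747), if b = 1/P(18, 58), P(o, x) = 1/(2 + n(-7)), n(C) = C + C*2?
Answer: -673/2364 ≈ -0.28469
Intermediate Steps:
n(C) = 3*C (n(C) = C + 2*C = 3*C)
P(o, x) = -1/19 (P(o, x) = 1/(2 + 3*(-7)) = 1/(2 - 21) = 1/(-19) = -1/19)
b = -19 (b = 1/(-1/19) = -19)
(-1946 + 600)/(b + 4747) = (-1946 + 600)/(-19 + 4747) = -1346/4728 = -1346*1/4728 = -673/2364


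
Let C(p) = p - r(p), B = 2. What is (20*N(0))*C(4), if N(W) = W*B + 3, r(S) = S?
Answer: 0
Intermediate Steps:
C(p) = 0 (C(p) = p - p = 0)
N(W) = 3 + 2*W (N(W) = W*2 + 3 = 2*W + 3 = 3 + 2*W)
(20*N(0))*C(4) = (20*(3 + 2*0))*0 = (20*(3 + 0))*0 = (20*3)*0 = 60*0 = 0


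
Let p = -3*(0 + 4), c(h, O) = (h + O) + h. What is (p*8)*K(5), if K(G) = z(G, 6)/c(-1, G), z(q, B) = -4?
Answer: 128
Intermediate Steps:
c(h, O) = O + 2*h (c(h, O) = (O + h) + h = O + 2*h)
p = -12 (p = -3*4 = -12)
K(G) = -4/(-2 + G) (K(G) = -4/(G + 2*(-1)) = -4/(G - 2) = -4/(-2 + G))
(p*8)*K(5) = (-12*8)*(-4/(-2 + 5)) = -(-384)/3 = -96*(-4/3) = 128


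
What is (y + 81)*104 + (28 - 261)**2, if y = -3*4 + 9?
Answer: 62401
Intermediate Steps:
y = -3 (y = -12 + 9 = -3)
(y + 81)*104 + (28 - 261)**2 = (-3 + 81)*104 + (28 - 261)**2 = 78*104 + (-233)**2 = 8112 + 54289 = 62401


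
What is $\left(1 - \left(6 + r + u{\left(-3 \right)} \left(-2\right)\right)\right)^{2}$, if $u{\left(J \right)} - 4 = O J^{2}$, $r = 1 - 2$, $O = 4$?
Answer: $5776$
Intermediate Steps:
$r = -1$
$u{\left(J \right)} = 4 + 4 J^{2}$
$\left(1 - \left(6 + r + u{\left(-3 \right)} \left(-2\right)\right)\right)^{2} = \left(1 - \left(5 + \left(4 + 4 \left(-3\right)^{2}\right) \left(-2\right)\right)\right)^{2} = \left(1 - \left(5 + \left(4 + 4 \cdot 9\right) \left(-2\right)\right)\right)^{2} = \left(1 - \left(5 + \left(4 + 36\right) \left(-2\right)\right)\right)^{2} = \left(1 - \left(5 - 80\right)\right)^{2} = \left(1 - -75\right)^{2} = \left(1 + \left(-6 + 81\right)\right)^{2} = \left(1 + 75\right)^{2} = 76^{2} = 5776$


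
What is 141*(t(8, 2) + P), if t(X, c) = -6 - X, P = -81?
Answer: -13395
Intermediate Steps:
141*(t(8, 2) + P) = 141*((-6 - 1*8) - 81) = 141*((-6 - 8) - 81) = 141*(-14 - 81) = 141*(-95) = -13395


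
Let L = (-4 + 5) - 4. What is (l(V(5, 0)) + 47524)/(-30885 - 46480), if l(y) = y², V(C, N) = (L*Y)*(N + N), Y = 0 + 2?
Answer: -47524/77365 ≈ -0.61428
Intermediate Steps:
L = -3 (L = 1 - 4 = -3)
Y = 2
V(C, N) = -12*N (V(C, N) = (-3*2)*(N + N) = -12*N)
(l(V(5, 0)) + 47524)/(-30885 - 46480) = ((-12*0)² + 47524)/(-30885 - 46480) = (0² + 47524)/(-77365) = (0 + 47524)*(-1/77365) = 47524*(-1/77365) = -47524/77365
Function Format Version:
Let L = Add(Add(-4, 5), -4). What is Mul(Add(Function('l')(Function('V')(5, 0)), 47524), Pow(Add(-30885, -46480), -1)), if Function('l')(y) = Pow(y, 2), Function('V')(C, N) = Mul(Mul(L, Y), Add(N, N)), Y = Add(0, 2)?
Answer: Rational(-47524, 77365) ≈ -0.61428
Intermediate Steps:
L = -3 (L = Add(1, -4) = -3)
Y = 2
Function('V')(C, N) = Mul(-12, N) (Function('V')(C, N) = Mul(Mul(-3, 2), Add(N, N)) = Mul(-6, Mul(2, N)) = Mul(-12, N))
Mul(Add(Function('l')(Function('V')(5, 0)), 47524), Pow(Add(-30885, -46480), -1)) = Mul(Add(Pow(Mul(-12, 0), 2), 47524), Pow(Add(-30885, -46480), -1)) = Mul(Add(Pow(0, 2), 47524), Pow(-77365, -1)) = Mul(Add(0, 47524), Rational(-1, 77365)) = Mul(47524, Rational(-1, 77365)) = Rational(-47524, 77365)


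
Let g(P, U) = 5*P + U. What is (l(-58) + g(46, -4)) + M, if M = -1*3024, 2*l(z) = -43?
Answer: -5639/2 ≈ -2819.5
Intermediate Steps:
l(z) = -43/2 (l(z) = (1/2)*(-43) = -43/2)
M = -3024
g(P, U) = U + 5*P
(l(-58) + g(46, -4)) + M = (-43/2 + (-4 + 5*46)) - 3024 = (-43/2 + (-4 + 230)) - 3024 = (-43/2 + 226) - 3024 = 409/2 - 3024 = -5639/2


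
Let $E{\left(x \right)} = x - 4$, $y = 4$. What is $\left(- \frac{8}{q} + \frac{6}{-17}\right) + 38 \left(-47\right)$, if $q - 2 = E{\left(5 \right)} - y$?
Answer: $- \frac{30232}{17} \approx -1778.4$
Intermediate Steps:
$E{\left(x \right)} = -4 + x$ ($E{\left(x \right)} = x - 4 = -4 + x$)
$q = -1$ ($q = 2 + \left(\left(-4 + 5\right) - 4\right) = 2 + \left(1 - 4\right) = 2 - 3 = -1$)
$\left(- \frac{8}{q} + \frac{6}{-17}\right) + 38 \left(-47\right) = \left(- \frac{8}{-1} + \frac{6}{-17}\right) + 38 \left(-47\right) = \left(\left(-8\right) \left(-1\right) + 6 \left(- \frac{1}{17}\right)\right) - 1786 = \left(8 - \frac{6}{17}\right) - 1786 = \frac{130}{17} - 1786 = - \frac{30232}{17}$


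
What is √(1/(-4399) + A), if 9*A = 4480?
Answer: √86693340889/13197 ≈ 22.311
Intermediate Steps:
A = 4480/9 (A = (⅑)*4480 = 4480/9 ≈ 497.78)
√(1/(-4399) + A) = √(1/(-4399) + 4480/9) = √(-1/4399 + 4480/9) = √(19707511/39591) = √86693340889/13197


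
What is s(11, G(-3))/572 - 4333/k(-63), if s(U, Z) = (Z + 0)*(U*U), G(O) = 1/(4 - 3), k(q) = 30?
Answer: -112493/780 ≈ -144.22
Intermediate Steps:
G(O) = 1 (G(O) = 1/1 = 1)
s(U, Z) = Z*U²
s(11, G(-3))/572 - 4333/k(-63) = (1*11²)/572 - 4333/30 = (1*121)*(1/572) - 4333*1/30 = 121*(1/572) - 4333/30 = 11/52 - 4333/30 = -112493/780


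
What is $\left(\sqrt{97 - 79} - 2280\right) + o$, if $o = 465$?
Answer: $-1815 + 3 \sqrt{2} \approx -1810.8$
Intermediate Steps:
$\left(\sqrt{97 - 79} - 2280\right) + o = \left(\sqrt{97 - 79} - 2280\right) + 465 = \left(\sqrt{18} - 2280\right) + 465 = \left(3 \sqrt{2} - 2280\right) + 465 = \left(-2280 + 3 \sqrt{2}\right) + 465 = -1815 + 3 \sqrt{2}$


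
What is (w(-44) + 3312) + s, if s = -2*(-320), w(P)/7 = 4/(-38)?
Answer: 75074/19 ≈ 3951.3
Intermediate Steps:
w(P) = -14/19 (w(P) = 7*(4/(-38)) = 7*(4*(-1/38)) = 7*(-2/19) = -14/19)
s = 640
(w(-44) + 3312) + s = (-14/19 + 3312) + 640 = 62914/19 + 640 = 75074/19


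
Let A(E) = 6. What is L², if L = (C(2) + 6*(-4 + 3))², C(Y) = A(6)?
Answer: 0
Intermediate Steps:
C(Y) = 6
L = 0 (L = (6 + 6*(-4 + 3))² = (6 + 6*(-1))² = (6 - 6)² = 0² = 0)
L² = 0² = 0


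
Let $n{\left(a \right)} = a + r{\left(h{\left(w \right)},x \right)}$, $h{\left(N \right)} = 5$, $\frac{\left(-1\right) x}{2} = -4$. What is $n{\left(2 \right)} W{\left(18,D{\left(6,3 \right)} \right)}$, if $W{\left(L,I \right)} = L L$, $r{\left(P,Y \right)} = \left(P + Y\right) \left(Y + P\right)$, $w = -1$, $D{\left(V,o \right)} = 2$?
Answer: $55404$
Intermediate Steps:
$x = 8$ ($x = \left(-2\right) \left(-4\right) = 8$)
$r{\left(P,Y \right)} = \left(P + Y\right)^{2}$ ($r{\left(P,Y \right)} = \left(P + Y\right) \left(P + Y\right) = \left(P + Y\right)^{2}$)
$W{\left(L,I \right)} = L^{2}$
$n{\left(a \right)} = 169 + a$ ($n{\left(a \right)} = a + \left(5 + 8\right)^{2} = a + 13^{2} = a + 169 = 169 + a$)
$n{\left(2 \right)} W{\left(18,D{\left(6,3 \right)} \right)} = \left(169 + 2\right) 18^{2} = 171 \cdot 324 = 55404$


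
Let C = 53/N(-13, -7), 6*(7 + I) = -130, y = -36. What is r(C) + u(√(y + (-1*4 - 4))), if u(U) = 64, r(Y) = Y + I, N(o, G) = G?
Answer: 583/21 ≈ 27.762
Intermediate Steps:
I = -86/3 (I = -7 + (⅙)*(-130) = -7 - 65/3 = -86/3 ≈ -28.667)
C = -53/7 (C = 53/(-7) = 53*(-⅐) = -53/7 ≈ -7.5714)
r(Y) = -86/3 + Y (r(Y) = Y - 86/3 = -86/3 + Y)
r(C) + u(√(y + (-1*4 - 4))) = (-86/3 - 53/7) + 64 = -761/21 + 64 = 583/21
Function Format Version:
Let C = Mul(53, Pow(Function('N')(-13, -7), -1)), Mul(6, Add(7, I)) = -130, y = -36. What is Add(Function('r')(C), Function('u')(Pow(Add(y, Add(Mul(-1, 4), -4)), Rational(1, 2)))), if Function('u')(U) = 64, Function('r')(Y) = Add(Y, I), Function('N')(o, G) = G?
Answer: Rational(583, 21) ≈ 27.762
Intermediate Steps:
I = Rational(-86, 3) (I = Add(-7, Mul(Rational(1, 6), -130)) = Add(-7, Rational(-65, 3)) = Rational(-86, 3) ≈ -28.667)
C = Rational(-53, 7) (C = Mul(53, Pow(-7, -1)) = Mul(53, Rational(-1, 7)) = Rational(-53, 7) ≈ -7.5714)
Function('r')(Y) = Add(Rational(-86, 3), Y) (Function('r')(Y) = Add(Y, Rational(-86, 3)) = Add(Rational(-86, 3), Y))
Add(Function('r')(C), Function('u')(Pow(Add(y, Add(Mul(-1, 4), -4)), Rational(1, 2)))) = Add(Add(Rational(-86, 3), Rational(-53, 7)), 64) = Add(Rational(-761, 21), 64) = Rational(583, 21)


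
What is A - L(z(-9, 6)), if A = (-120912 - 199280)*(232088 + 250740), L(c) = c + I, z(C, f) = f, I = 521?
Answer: -154597663503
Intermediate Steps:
L(c) = 521 + c (L(c) = c + 521 = 521 + c)
A = -154597662976 (A = -320192*482828 = -154597662976)
A - L(z(-9, 6)) = -154597662976 - (521 + 6) = -154597662976 - 1*527 = -154597662976 - 527 = -154597663503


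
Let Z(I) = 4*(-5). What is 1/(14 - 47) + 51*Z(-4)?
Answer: -33661/33 ≈ -1020.0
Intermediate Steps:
Z(I) = -20
1/(14 - 47) + 51*Z(-4) = 1/(14 - 47) + 51*(-20) = 1/(-33) - 1020 = -1/33 - 1020 = -33661/33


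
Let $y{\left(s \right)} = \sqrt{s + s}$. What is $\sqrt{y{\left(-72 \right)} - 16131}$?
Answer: $\sqrt{-16131 + 12 i} \approx 0.0472 + 127.01 i$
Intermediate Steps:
$y{\left(s \right)} = \sqrt{2} \sqrt{s}$ ($y{\left(s \right)} = \sqrt{2 s} = \sqrt{2} \sqrt{s}$)
$\sqrt{y{\left(-72 \right)} - 16131} = \sqrt{\sqrt{2} \sqrt{-72} - 16131} = \sqrt{\sqrt{2} \cdot 6 i \sqrt{2} - 16131} = \sqrt{12 i - 16131} = \sqrt{-16131 + 12 i}$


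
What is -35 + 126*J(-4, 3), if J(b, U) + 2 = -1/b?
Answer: -511/2 ≈ -255.50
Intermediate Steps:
J(b, U) = -2 - 1/b
-35 + 126*J(-4, 3) = -35 + 126*(-2 - 1/(-4)) = -35 + 126*(-2 - 1*(-¼)) = -35 + 126*(-2 + ¼) = -35 + 126*(-7/4) = -35 - 441/2 = -511/2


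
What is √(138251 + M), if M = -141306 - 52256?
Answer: I*√55311 ≈ 235.18*I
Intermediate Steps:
M = -193562
√(138251 + M) = √(138251 - 193562) = √(-55311) = I*√55311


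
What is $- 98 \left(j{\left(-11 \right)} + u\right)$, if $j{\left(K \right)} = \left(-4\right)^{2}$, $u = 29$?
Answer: $-4410$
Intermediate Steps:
$j{\left(K \right)} = 16$
$- 98 \left(j{\left(-11 \right)} + u\right) = - 98 \left(16 + 29\right) = \left(-98\right) 45 = -4410$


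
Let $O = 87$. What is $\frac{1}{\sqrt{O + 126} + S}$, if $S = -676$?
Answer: $- \frac{676}{456763} - \frac{\sqrt{213}}{456763} \approx -0.0015119$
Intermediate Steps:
$\frac{1}{\sqrt{O + 126} + S} = \frac{1}{\sqrt{87 + 126} - 676} = \frac{1}{\sqrt{213} - 676} = \frac{1}{-676 + \sqrt{213}}$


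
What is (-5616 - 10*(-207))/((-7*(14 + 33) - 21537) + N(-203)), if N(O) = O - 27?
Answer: 1773/11048 ≈ 0.16048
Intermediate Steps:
N(O) = -27 + O
(-5616 - 10*(-207))/((-7*(14 + 33) - 21537) + N(-203)) = (-5616 - 10*(-207))/((-7*(14 + 33) - 21537) + (-27 - 203)) = (-5616 + 2070)/((-7*47 - 21537) - 230) = -3546/((-329 - 21537) - 230) = -3546/(-21866 - 230) = -3546/(-22096) = -3546*(-1/22096) = 1773/11048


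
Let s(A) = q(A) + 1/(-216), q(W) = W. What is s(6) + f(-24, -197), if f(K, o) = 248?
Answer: 54863/216 ≈ 254.00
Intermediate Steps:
s(A) = -1/216 + A (s(A) = A + 1/(-216) = A - 1/216 = -1/216 + A)
s(6) + f(-24, -197) = (-1/216 + 6) + 248 = 1295/216 + 248 = 54863/216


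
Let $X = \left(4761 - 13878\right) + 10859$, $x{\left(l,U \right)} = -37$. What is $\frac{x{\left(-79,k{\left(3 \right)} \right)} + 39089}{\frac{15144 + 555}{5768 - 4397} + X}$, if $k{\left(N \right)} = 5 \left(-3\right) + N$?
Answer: $\frac{17846764}{801327} \approx 22.272$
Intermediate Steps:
$k{\left(N \right)} = -15 + N$
$X = 1742$ ($X = -9117 + 10859 = 1742$)
$\frac{x{\left(-79,k{\left(3 \right)} \right)} + 39089}{\frac{15144 + 555}{5768 - 4397} + X} = \frac{-37 + 39089}{\frac{15144 + 555}{5768 - 4397} + 1742} = \frac{39052}{\frac{15699}{5768 + \left(-8050 + 3653\right)} + 1742} = \frac{39052}{\frac{15699}{5768 - 4397} + 1742} = \frac{39052}{\frac{15699}{1371} + 1742} = \frac{39052}{15699 \cdot \frac{1}{1371} + 1742} = \frac{39052}{\frac{5233}{457} + 1742} = \frac{39052}{\frac{801327}{457}} = 39052 \cdot \frac{457}{801327} = \frac{17846764}{801327}$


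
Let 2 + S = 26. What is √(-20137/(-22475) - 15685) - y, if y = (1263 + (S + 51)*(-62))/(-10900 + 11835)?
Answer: 3387/935 + I*√316897713962/4495 ≈ 3.6225 + 125.24*I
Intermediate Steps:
S = 24 (S = -2 + 26 = 24)
y = -3387/935 (y = (1263 + (24 + 51)*(-62))/(-10900 + 11835) = (1263 + 75*(-62))/935 = (1263 - 4650)*(1/935) = -3387*1/935 = -3387/935 ≈ -3.6225)
√(-20137/(-22475) - 15685) - y = √(-20137/(-22475) - 15685) - 1*(-3387/935) = √(-20137*(-1/22475) - 15685) + 3387/935 = √(20137/22475 - 15685) + 3387/935 = √(-352500238/22475) + 3387/935 = I*√316897713962/4495 + 3387/935 = 3387/935 + I*√316897713962/4495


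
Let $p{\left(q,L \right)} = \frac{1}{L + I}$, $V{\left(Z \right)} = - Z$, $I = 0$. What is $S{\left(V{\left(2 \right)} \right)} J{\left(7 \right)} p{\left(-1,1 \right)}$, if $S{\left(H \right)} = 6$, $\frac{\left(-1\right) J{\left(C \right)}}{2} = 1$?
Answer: $-12$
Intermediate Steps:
$J{\left(C \right)} = -2$ ($J{\left(C \right)} = \left(-2\right) 1 = -2$)
$p{\left(q,L \right)} = \frac{1}{L}$ ($p{\left(q,L \right)} = \frac{1}{L + 0} = \frac{1}{L}$)
$S{\left(V{\left(2 \right)} \right)} J{\left(7 \right)} p{\left(-1,1 \right)} = \frac{6 \left(-2\right)}{1} = \left(-12\right) 1 = -12$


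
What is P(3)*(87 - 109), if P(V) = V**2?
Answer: -198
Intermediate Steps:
P(3)*(87 - 109) = 3**2*(87 - 109) = 9*(-22) = -198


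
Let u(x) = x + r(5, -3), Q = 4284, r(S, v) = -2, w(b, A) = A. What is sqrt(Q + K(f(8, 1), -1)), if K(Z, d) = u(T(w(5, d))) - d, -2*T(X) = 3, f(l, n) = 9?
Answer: sqrt(17126)/2 ≈ 65.433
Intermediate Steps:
T(X) = -3/2 (T(X) = -1/2*3 = -3/2)
u(x) = -2 + x (u(x) = x - 2 = -2 + x)
K(Z, d) = -7/2 - d (K(Z, d) = (-2 - 3/2) - d = -7/2 - d)
sqrt(Q + K(f(8, 1), -1)) = sqrt(4284 + (-7/2 - 1*(-1))) = sqrt(4284 + (-7/2 + 1)) = sqrt(4284 - 5/2) = sqrt(8563/2) = sqrt(17126)/2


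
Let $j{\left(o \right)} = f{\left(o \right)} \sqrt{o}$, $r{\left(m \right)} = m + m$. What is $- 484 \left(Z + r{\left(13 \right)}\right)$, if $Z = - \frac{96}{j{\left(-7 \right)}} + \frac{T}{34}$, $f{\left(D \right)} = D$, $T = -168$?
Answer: $- \frac{173272}{17} + \frac{46464 i \sqrt{7}}{49} \approx -10192.0 + 2508.8 i$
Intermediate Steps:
$r{\left(m \right)} = 2 m$
$j{\left(o \right)} = o^{\frac{3}{2}}$ ($j{\left(o \right)} = o \sqrt{o} = o^{\frac{3}{2}}$)
$Z = - \frac{84}{17} - \frac{96 i \sqrt{7}}{49}$ ($Z = - \frac{96}{\left(-7\right)^{\frac{3}{2}}} - \frac{168}{34} = - \frac{96}{\left(-7\right) i \sqrt{7}} - \frac{84}{17} = - 96 \frac{i \sqrt{7}}{49} - \frac{84}{17} = - \frac{96 i \sqrt{7}}{49} - \frac{84}{17} = - \frac{84}{17} - \frac{96 i \sqrt{7}}{49} \approx -4.9412 - 5.1835 i$)
$- 484 \left(Z + r{\left(13 \right)}\right) = - 484 \left(\left(- \frac{84}{17} - \frac{96 i \sqrt{7}}{49}\right) + 2 \cdot 13\right) = - 484 \left(\left(- \frac{84}{17} - \frac{96 i \sqrt{7}}{49}\right) + 26\right) = - 484 \left(\frac{358}{17} - \frac{96 i \sqrt{7}}{49}\right) = - \frac{173272}{17} + \frac{46464 i \sqrt{7}}{49}$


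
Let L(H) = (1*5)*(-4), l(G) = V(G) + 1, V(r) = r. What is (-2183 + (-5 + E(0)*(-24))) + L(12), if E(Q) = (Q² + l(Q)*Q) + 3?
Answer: -2280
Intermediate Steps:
l(G) = 1 + G (l(G) = G + 1 = 1 + G)
E(Q) = 3 + Q² + Q*(1 + Q) (E(Q) = (Q² + (1 + Q)*Q) + 3 = (Q² + Q*(1 + Q)) + 3 = 3 + Q² + Q*(1 + Q))
L(H) = -20 (L(H) = 5*(-4) = -20)
(-2183 + (-5 + E(0)*(-24))) + L(12) = (-2183 + (-5 + (3 + 0 + 2*0²)*(-24))) - 20 = (-2183 + (-5 + (3 + 0 + 2*0)*(-24))) - 20 = (-2183 + (-5 + (3 + 0 + 0)*(-24))) - 20 = (-2183 + (-5 + 3*(-24))) - 20 = (-2183 + (-5 - 72)) - 20 = (-2183 - 77) - 20 = -2260 - 20 = -2280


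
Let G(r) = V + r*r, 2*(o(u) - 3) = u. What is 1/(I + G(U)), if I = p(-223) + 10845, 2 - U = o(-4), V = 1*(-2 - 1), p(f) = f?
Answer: 1/10620 ≈ 9.4162e-5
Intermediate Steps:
o(u) = 3 + u/2
V = -3 (V = 1*(-3) = -3)
U = 1 (U = 2 - (3 + (½)*(-4)) = 2 - (3 - 2) = 2 - 1*1 = 2 - 1 = 1)
I = 10622 (I = -223 + 10845 = 10622)
G(r) = -3 + r² (G(r) = -3 + r*r = -3 + r²)
1/(I + G(U)) = 1/(10622 + (-3 + 1²)) = 1/(10622 + (-3 + 1)) = 1/(10622 - 2) = 1/10620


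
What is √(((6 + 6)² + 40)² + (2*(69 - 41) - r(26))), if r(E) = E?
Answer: √33886 ≈ 184.08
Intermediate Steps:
√(((6 + 6)² + 40)² + (2*(69 - 41) - r(26))) = √(((6 + 6)² + 40)² + (2*(69 - 41) - 1*26)) = √((12² + 40)² + (2*28 - 26)) = √((144 + 40)² + (56 - 26)) = √(184² + 30) = √(33856 + 30) = √33886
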